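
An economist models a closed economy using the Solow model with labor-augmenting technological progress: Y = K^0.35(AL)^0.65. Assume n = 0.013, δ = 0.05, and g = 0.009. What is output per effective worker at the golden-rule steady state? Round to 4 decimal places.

y_gold ≈ 2.3430

The effective depreciation rate is n + g + δ = 0.013 + 0.009 + 0.05 = 0.072.
Golden rule sets MPK = n+g+δ: 0.35·k^(0.35−1) = 0.072, so k_gold = (0.35/0.072)^(1/0.65) ≈ 11.3898.
Output: y_gold = k_gold^0.35 = 11.3898^0.35 ≈ 2.3430.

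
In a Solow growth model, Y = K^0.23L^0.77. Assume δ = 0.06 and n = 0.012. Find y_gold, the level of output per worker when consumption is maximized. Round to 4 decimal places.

Break-even investment rate: n + δ = 0.012 + 0.06 = 0.072.
Golden rule sets MPK = n+δ: 0.23·k^(0.23−1) = 0.072, so k_gold = (0.23/0.072)^(1/0.77) ≈ 4.5192.
Output: y_gold = k_gold^0.23 = 4.5192^0.23 ≈ 1.4147.

y_gold ≈ 1.4147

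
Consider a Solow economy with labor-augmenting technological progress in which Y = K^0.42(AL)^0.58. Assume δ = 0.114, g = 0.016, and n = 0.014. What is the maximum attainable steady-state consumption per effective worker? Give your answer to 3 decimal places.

n + g + δ = 0.014 + 0.016 + 0.114 = 0.144.
Setting f'(k) = n+g+δ gives 0.42·k^(0.42−1) = 0.144, hence k_gold = (0.42/0.144)^(1/0.58) ≈ 6.3318.
y_gold = 6.3318^0.42 ≈ 2.1709.
c_gold = y_gold − (n+g+δ)·k_gold = 2.1709 − 0.144·6.3318 ≈ 1.2591.

c_gold ≈ 1.259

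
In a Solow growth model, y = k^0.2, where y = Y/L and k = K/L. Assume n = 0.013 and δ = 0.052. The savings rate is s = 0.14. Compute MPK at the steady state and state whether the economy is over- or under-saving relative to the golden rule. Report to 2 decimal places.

under-saving; MPK ≈ 0.09

n + δ = 0.013 + 0.052 = 0.065.
Steady-state k*: s·k^0.2 = 0.065·k gives k* = (0.14/0.065)^(1/0.8) ≈ 2.6093.
MPK = 0.2·2.6093^(-0.8) ≈ 0.0929.
MPK > n+δ = 0.065, so the economy is dynamically efficient (under-saving).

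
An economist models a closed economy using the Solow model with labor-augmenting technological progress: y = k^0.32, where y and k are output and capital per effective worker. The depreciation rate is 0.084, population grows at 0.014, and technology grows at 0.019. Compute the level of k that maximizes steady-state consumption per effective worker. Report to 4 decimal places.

k_gold ≈ 4.3913

Capital per effective worker breaks even when investment replaces (n + g + δ)·k; here n + g + δ = 0.117.
Maximizing c = f(k) − (n+g+δ)·k gives f'(k) = n+g+δ, i.e. 0.32·k^(0.32−1) = 0.117, so k_gold = (0.32/0.117)^(1/0.68) ≈ 4.3913.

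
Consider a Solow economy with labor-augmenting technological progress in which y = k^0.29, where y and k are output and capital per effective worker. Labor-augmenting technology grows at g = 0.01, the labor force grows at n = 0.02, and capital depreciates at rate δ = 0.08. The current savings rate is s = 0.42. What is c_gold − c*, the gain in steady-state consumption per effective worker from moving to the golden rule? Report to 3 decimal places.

Δc ≈ 0.052

n + g + δ = 0.02 + 0.01 + 0.08 = 0.11.
Current steady state (s = 0.42): k* = (0.42/0.11)^(1/0.71) ≈ 6.5996, y* = 6.5996^0.29 ≈ 1.7285, c* = (1−0.42)·1.7285 ≈ 1.0025.
At the golden rule the marginal product of capital equals n+g+δ: 0.29·k^(0.29−1) = 0.11. Solving, k_gold = (0.29/0.11)^(1/0.71) ≈ 3.9171.
y_gold = 3.9171^0.29 ≈ 1.4858, c_gold = y_gold − 0.11·k_gold ≈ 1.0549.
Gain: Δc = 1.0549 − 1.0025 ≈ 0.0524.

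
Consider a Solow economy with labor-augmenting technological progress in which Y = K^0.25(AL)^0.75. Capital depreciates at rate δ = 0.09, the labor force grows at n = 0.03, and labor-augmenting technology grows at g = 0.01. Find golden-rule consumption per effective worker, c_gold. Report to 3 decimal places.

c_gold ≈ 0.933

n + g + δ = 0.03 + 0.01 + 0.09 = 0.13.
Golden rule sets MPK = n+g+δ: 0.25·k^(0.25−1) = 0.13, so k_gold = (0.25/0.13)^(1/0.75) ≈ 2.3915.
y_gold = 2.3915^0.25 ≈ 1.2436.
c_gold = y_gold − (n+g+δ)·k_gold = 1.2436 − 0.13·2.3915 ≈ 0.9327.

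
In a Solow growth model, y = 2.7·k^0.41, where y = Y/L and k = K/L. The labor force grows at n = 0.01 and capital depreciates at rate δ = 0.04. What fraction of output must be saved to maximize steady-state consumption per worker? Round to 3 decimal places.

The effective depreciation rate is n + δ = 0.01 + 0.04 = 0.05.
At the golden rule MPK = n+δ, and in any Cobb-Douglas steady state s = (n+δ)·k/y = MPK·k/y = capital's share 0.41.

s_gold = 0.410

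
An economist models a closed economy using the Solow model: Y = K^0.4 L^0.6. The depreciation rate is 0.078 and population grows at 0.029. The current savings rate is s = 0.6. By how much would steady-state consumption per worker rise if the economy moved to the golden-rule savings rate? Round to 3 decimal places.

The effective depreciation rate is n + δ = 0.029 + 0.078 = 0.107.
Current steady state (s = 0.6): k* = (0.6/0.107)^(1/0.6) ≈ 17.6989, y* = 17.6989^0.4 ≈ 3.1563, c* = (1−0.6)·3.1563 ≈ 1.2625.
Golden rule sets MPK = n+δ: 0.4·k^(0.4−1) = 0.107, so k_gold = (0.4/0.107)^(1/0.6) ≈ 9.0045.
y_gold = 9.0045^0.4 ≈ 2.4087, c_gold = y_gold − 0.107·k_gold ≈ 1.4452.
Gain: Δc = 1.4452 − 1.2625 ≈ 0.1827.

Δc ≈ 0.183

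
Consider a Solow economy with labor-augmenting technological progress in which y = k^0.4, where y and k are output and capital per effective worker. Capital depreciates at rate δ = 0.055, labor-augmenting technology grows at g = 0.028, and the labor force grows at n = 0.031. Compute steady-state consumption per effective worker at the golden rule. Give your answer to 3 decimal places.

n + g + δ = 0.031 + 0.028 + 0.055 = 0.114.
Golden rule sets MPK = n+g+δ: 0.4·k^(0.4−1) = 0.114, so k_gold = (0.4/0.114)^(1/0.6) ≈ 8.1020.
y_gold = 8.1020^0.4 ≈ 2.3091.
c_gold = y_gold − (n+g+δ)·k_gold = 2.3091 − 0.114·8.1020 ≈ 1.3854.

c_gold ≈ 1.385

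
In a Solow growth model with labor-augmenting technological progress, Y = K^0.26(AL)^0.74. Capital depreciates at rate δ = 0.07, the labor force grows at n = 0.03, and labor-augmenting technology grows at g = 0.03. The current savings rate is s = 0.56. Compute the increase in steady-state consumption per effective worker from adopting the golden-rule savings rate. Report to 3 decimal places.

n + g + δ = 0.03 + 0.03 + 0.07 = 0.13.
Current steady state (s = 0.56): k* = (0.56/0.13)^(1/0.74) ≈ 7.1959, y* = 7.1959^0.26 ≈ 1.6705, c* = (1−0.56)·1.6705 ≈ 0.7350.
Golden rule sets MPK = n+g+δ: 0.26·k^(0.26−1) = 0.13, so k_gold = (0.26/0.13)^(1/0.74) ≈ 2.5515.
y_gold = 2.5515^0.26 ≈ 1.2758, c_gold = y_gold − 0.13·k_gold ≈ 0.9441.
Gain: Δc = 0.9441 − 0.7350 ≈ 0.2090.

Δc ≈ 0.209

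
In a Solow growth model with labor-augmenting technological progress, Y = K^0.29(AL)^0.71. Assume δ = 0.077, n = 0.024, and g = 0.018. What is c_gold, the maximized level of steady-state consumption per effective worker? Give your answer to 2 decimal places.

n + g + δ = 0.024 + 0.018 + 0.077 = 0.119.
At the golden rule the marginal product of capital equals n+g+δ: 0.29·k^(0.29−1) = 0.119. Solving, k_gold = (0.29/0.119)^(1/0.71) ≈ 3.5064.
y_gold = 3.5064^0.29 ≈ 1.4388.
c_gold = y_gold − (n+g+δ)·k_gold = 1.4388 − 0.119·3.5064 ≈ 1.0216.

c_gold ≈ 1.02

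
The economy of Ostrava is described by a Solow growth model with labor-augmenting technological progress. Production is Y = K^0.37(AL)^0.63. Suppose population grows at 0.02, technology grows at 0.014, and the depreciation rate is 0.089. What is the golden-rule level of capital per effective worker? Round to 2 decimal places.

Break-even investment rate: n + g + δ = 0.02 + 0.014 + 0.089 = 0.123.
Golden rule sets MPK = n+g+δ: 0.37·k^(0.37−1) = 0.123, so k_gold = (0.37/0.123)^(1/0.63) ≈ 5.7438.

k_gold ≈ 5.74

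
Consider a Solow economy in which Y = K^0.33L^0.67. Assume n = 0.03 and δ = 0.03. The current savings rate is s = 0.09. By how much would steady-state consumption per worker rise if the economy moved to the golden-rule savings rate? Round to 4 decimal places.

Capital per worker breaks even when investment replaces (n + δ)·k; here n + δ = 0.06.
Current steady state (s = 0.09): k* = (0.09/0.06)^(1/0.67) ≈ 1.8316, y* = 1.8316^0.33 ≈ 1.2210, c* = (1−0.09)·1.2210 ≈ 1.1112.
Setting f'(k) = n+δ gives 0.33·k^(0.33−1) = 0.06, hence k_gold = (0.33/0.06)^(1/0.67) ≈ 12.7356.
y_gold = 12.7356^0.33 ≈ 2.3156, c_gold = y_gold − 0.06·k_gold ≈ 1.5514.
Gain: Δc = 1.5514 − 1.1112 ≈ 0.4403.

Δc ≈ 0.4403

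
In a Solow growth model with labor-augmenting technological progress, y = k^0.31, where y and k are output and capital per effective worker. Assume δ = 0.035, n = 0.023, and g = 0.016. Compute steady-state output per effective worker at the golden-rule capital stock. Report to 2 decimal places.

The effective depreciation rate is n + g + δ = 0.023 + 0.016 + 0.035 = 0.074.
Setting f'(k) = n+g+δ gives 0.31·k^(0.31−1) = 0.074, hence k_gold = (0.31/0.074)^(1/0.69) ≈ 7.9733.
Output: y_gold = k_gold^0.31 = 7.9733^0.31 ≈ 1.9033.

y_gold ≈ 1.90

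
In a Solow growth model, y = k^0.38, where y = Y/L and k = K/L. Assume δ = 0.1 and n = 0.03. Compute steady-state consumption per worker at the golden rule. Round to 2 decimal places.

The effective depreciation rate is n + δ = 0.03 + 0.1 = 0.13.
At the golden rule the marginal product of capital equals n+δ: 0.38·k^(0.38−1) = 0.13. Solving, k_gold = (0.38/0.13)^(1/0.62) ≈ 5.6410.
y_gold = 5.6410^0.38 ≈ 1.9298.
c_gold = y_gold − (n+δ)·k_gold = 1.9298 − 0.13·5.6410 ≈ 1.1965.

c_gold ≈ 1.20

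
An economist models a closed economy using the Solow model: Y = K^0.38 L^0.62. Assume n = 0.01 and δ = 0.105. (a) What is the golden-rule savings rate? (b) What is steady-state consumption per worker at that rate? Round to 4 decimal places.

(a) s_gold = 0.3800; (b) c_gold ≈ 1.2899

The effective depreciation rate is n + δ = 0.01 + 0.105 = 0.115.
For Cobb-Douglas, s_gold equals capital's share: s_gold = 0.38.
Setting f'(k) = n+δ gives 0.38·k^(0.38−1) = 0.115, hence k_gold = (0.38/0.115)^(1/0.62) ≈ 6.8744.
y_gold = 6.8744^0.38 ≈ 2.0804; c_gold = (1−0.38)·y_gold ≈ 1.2899.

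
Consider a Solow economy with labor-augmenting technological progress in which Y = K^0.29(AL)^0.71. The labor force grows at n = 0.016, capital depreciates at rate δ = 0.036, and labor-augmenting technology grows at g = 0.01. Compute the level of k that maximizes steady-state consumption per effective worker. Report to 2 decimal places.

k_gold ≈ 8.78

The effective depreciation rate is n + g + δ = 0.016 + 0.01 + 0.036 = 0.062.
At the golden rule the marginal product of capital equals n+g+δ: 0.29·k^(0.29−1) = 0.062. Solving, k_gold = (0.29/0.062)^(1/0.71) ≈ 8.7836.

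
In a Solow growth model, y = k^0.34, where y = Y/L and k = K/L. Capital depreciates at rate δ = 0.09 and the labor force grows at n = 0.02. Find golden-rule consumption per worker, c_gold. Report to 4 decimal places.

Capital per worker breaks even when investment replaces (n + δ)·k; here n + δ = 0.11.
Maximizing c = f(k) − (n+δ)·k gives f'(k) = n+δ, i.e. 0.34·k^(0.34−1) = 0.11, so k_gold = (0.34/0.11)^(1/0.66) ≈ 5.5278.
y_gold = 5.5278^0.34 ≈ 1.7884.
c_gold = y_gold − (n+δ)·k_gold = 1.7884 − 0.11·5.5278 ≈ 1.1804.

c_gold ≈ 1.1804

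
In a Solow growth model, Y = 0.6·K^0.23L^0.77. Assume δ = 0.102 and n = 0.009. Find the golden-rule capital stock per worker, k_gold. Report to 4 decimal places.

The effective depreciation rate is n + δ = 0.009 + 0.102 = 0.111.
Golden rule sets MPK = n+δ: 0.23·0.6·k^(0.23−1) = 0.111, so k_gold = (0.23·0.6/0.111)^(1/0.77) ≈ 1.3268.

k_gold ≈ 1.3268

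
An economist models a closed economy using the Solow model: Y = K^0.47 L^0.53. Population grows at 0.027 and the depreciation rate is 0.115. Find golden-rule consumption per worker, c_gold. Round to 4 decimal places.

c_gold ≈ 1.5319

Capital per worker breaks even when investment replaces (n + δ)·k; here n + δ = 0.142.
Maximizing c = f(k) − (n+δ)·k gives f'(k) = n+δ, i.e. 0.47·k^(0.47−1) = 0.142, so k_gold = (0.47/0.142)^(1/0.53) ≈ 9.5669.
y_gold = 9.5669^0.47 ≈ 2.8904.
c_gold = y_gold − (n+δ)·k_gold = 2.8904 − 0.142·9.5669 ≈ 1.5319.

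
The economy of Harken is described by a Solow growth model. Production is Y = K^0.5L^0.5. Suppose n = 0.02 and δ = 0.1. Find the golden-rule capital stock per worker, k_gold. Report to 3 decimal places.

k_gold ≈ 17.361

The effective depreciation rate is n + δ = 0.02 + 0.1 = 0.12.
Setting f'(k) = n+δ gives 0.5·k^(0.5−1) = 0.12, hence k_gold = (0.5/0.12)^(1/0.5) ≈ 17.3611.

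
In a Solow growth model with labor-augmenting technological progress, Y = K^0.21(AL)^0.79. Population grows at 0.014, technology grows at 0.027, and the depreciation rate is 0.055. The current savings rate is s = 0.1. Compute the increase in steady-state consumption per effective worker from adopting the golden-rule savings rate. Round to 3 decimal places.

Break-even investment rate: n + g + δ = 0.014 + 0.027 + 0.055 = 0.096.
Current steady state (s = 0.1): k* = (0.1/0.096)^(1/0.79) ≈ 1.0530, y* = 1.0530^0.21 ≈ 1.0109, c* = (1−0.1)·1.0109 ≈ 0.9098.
Setting f'(k) = n+g+δ gives 0.21·k^(0.21−1) = 0.096, hence k_gold = (0.21/0.096)^(1/0.79) ≈ 2.6935.
y_gold = 2.6935^0.21 ≈ 1.2313, c_gold = y_gold − 0.096·k_gold ≈ 0.9727.
Gain: Δc = 0.9727 − 0.9098 ≈ 0.0629.

Δc ≈ 0.063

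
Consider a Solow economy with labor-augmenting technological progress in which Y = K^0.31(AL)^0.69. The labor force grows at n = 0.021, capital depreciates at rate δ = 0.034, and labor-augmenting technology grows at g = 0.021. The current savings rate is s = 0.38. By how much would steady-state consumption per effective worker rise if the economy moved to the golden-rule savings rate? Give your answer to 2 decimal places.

Δc ≈ 0.02

n + g + δ = 0.021 + 0.021 + 0.034 = 0.076.
Current steady state (s = 0.38): k* = (0.38/0.076)^(1/0.69) ≈ 10.3039, y* = 10.3039^0.31 ≈ 2.0608, c* = (1−0.38)·2.0608 ≈ 1.2777.
Golden rule sets MPK = n+g+δ: 0.31·k^(0.31−1) = 0.076, so k_gold = (0.31/0.076)^(1/0.69) ≈ 7.6710.
y_gold = 7.6710^0.31 ≈ 1.8806, c_gold = y_gold − 0.076·k_gold ≈ 1.2976.
Gain: Δc = 1.2976 − 1.2777 ≈ 0.0200.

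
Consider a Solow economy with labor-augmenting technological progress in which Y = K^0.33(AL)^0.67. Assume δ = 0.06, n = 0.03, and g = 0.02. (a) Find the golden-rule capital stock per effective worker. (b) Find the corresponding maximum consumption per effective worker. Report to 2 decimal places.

n + g + δ = 0.03 + 0.02 + 0.06 = 0.11.
Maximizing c = f(k) − (n+g+δ)·k gives f'(k) = n+g+δ, i.e. 0.33·k^(0.33−1) = 0.11, so k_gold = (0.33/0.11)^(1/0.67) ≈ 5.1537.
y_gold = 5.1537^0.33 ≈ 1.7179; c_gold = y_gold − 0.11·k_gold ≈ 1.1510.

(a) k_gold ≈ 5.15; (b) c_gold ≈ 1.15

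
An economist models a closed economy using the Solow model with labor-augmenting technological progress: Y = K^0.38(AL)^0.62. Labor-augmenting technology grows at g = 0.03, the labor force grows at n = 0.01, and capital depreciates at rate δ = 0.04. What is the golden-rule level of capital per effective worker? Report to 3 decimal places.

k_gold ≈ 12.344

n + g + δ = 0.01 + 0.03 + 0.04 = 0.08.
Golden rule sets MPK = n+g+δ: 0.38·k^(0.38−1) = 0.08, so k_gold = (0.38/0.08)^(1/0.62) ≈ 12.3436.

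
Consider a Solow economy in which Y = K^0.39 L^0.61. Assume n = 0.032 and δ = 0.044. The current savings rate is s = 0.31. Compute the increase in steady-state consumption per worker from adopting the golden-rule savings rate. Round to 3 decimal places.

Δc ≈ 0.040

n + δ = 0.032 + 0.044 = 0.076.
Current steady state (s = 0.31): k* = (0.31/0.076)^(1/0.61) ≈ 10.0207, y* = 10.0207^0.39 ≈ 2.4567, c* = (1−0.31)·2.4567 ≈ 1.6951.
Golden rule sets MPK = n+δ: 0.39·k^(0.39−1) = 0.076, so k_gold = (0.39/0.076)^(1/0.61) ≈ 14.5998.
y_gold = 14.5998^0.39 ≈ 2.8451, c_gold = y_gold − 0.076·k_gold ≈ 1.7355.
Gain: Δc = 1.7355 − 1.6951 ≈ 0.0404.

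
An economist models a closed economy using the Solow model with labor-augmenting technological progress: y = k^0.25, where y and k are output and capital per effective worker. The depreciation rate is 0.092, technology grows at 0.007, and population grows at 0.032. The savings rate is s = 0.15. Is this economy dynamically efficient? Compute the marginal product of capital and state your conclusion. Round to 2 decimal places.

Break-even investment rate: n + g + δ = 0.032 + 0.007 + 0.092 = 0.131.
Steady-state k*: s·k^0.25 = 0.131·k gives k* = (0.15/0.131)^(1/0.75) ≈ 1.1979.
MPK = 0.25·1.1979^(-0.75) ≈ 0.2183.
MPK > n+g+δ = 0.131, so the economy is dynamically efficient (under-saving).

dynamically efficient; MPK ≈ 0.22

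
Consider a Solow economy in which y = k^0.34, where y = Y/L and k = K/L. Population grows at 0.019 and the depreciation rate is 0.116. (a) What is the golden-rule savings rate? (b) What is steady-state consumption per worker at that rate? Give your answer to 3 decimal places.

Capital per worker breaks even when investment replaces (n + δ)·k; here n + δ = 0.135.
For Cobb-Douglas, s_gold equals capital's share: s_gold = 0.34.
Setting f'(k) = n+δ gives 0.34·k^(0.34−1) = 0.135, hence k_gold = (0.34/0.135)^(1/0.66) ≈ 4.0532.
y_gold = 4.0532^0.34 ≈ 1.6094; c_gold = (1−0.34)·y_gold ≈ 1.0622.

(a) s_gold = 0.340; (b) c_gold ≈ 1.062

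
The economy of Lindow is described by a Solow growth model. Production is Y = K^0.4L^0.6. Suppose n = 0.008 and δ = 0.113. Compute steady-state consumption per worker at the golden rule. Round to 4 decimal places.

c_gold ≈ 1.3315

n + δ = 0.008 + 0.113 = 0.121.
At the golden rule the marginal product of capital equals n+δ: 0.4·k^(0.4−1) = 0.121. Solving, k_gold = (0.4/0.121)^(1/0.6) ≈ 7.3360.
y_gold = 7.3360^0.4 ≈ 2.2191.
c_gold = y_gold − (n+δ)·k_gold = 2.2191 − 0.121·7.3360 ≈ 1.3315.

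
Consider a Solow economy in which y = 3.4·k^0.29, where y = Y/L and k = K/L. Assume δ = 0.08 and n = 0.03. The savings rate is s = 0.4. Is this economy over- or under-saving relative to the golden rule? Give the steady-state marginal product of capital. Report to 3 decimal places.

n + δ = 0.03 + 0.08 = 0.11.
Steady-state k*: s·A·k^0.29 = 0.11·k gives k* = (0.4·3.4/0.11)^(1/0.71) ≈ 34.5330.
MPK = 0.29·3.4·34.5330^(-0.71) ≈ 0.0797.
MPK < n+δ = 0.11, so the economy is dynamically inefficient (over-saving).

over-saving; MPK ≈ 0.080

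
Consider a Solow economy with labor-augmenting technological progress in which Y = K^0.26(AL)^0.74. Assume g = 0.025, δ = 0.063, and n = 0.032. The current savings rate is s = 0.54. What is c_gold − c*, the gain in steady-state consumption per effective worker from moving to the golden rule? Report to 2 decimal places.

Δc ≈ 0.19

Break-even investment rate: n + g + δ = 0.032 + 0.025 + 0.063 = 0.12.
Current steady state (s = 0.54): k* = (0.54/0.12)^(1/0.74) ≈ 7.6334, y* = 7.6334^0.26 ≈ 1.6963, c* = (1−0.54)·1.6963 ≈ 0.7803.
At the golden rule the marginal product of capital equals n+g+δ: 0.26·k^(0.26−1) = 0.12. Solving, k_gold = (0.26/0.12)^(1/0.74) ≈ 2.8430.
y_gold = 2.8430^0.26 ≈ 1.3121, c_gold = y_gold − 0.12·k_gold ≈ 0.9710.
Gain: Δc = 0.9710 − 0.7803 ≈ 0.1907.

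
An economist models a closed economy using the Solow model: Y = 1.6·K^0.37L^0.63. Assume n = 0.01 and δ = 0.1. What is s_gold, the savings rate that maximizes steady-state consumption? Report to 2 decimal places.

n + δ = 0.01 + 0.1 = 0.11.
At the golden rule MPK = n+δ, and in any Cobb-Douglas steady state s = (n+δ)·k/y = MPK·k/y = capital's share 0.37.

s_gold = 0.37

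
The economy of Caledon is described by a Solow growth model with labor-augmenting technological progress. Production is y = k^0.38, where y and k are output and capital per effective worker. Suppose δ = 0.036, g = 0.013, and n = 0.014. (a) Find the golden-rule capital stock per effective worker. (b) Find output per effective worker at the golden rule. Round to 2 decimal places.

The effective depreciation rate is n + g + δ = 0.014 + 0.013 + 0.036 = 0.063.
At the golden rule the marginal product of capital equals n+g+δ: 0.38·k^(0.38−1) = 0.063. Solving, k_gold = (0.38/0.063)^(1/0.62) ≈ 18.1459.
y_gold = 18.1459^0.38 ≈ 3.0084.

(a) k_gold ≈ 18.15; (b) y_gold ≈ 3.01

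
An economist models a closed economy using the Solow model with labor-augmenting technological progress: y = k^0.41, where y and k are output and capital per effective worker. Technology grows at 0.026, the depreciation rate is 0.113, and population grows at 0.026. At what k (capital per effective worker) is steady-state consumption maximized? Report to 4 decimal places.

Capital per effective worker breaks even when investment replaces (n + g + δ)·k; here n + g + δ = 0.165.
Golden rule sets MPK = n+g+δ: 0.41·k^(0.41−1) = 0.165, so k_gold = (0.41/0.165)^(1/0.59) ≈ 4.6773.

k_gold ≈ 4.6773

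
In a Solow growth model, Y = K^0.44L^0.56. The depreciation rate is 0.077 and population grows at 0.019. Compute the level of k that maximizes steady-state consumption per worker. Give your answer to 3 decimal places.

Break-even investment rate: n + δ = 0.019 + 0.077 = 0.096.
Maximizing c = f(k) − (n+δ)·k gives f'(k) = n+δ, i.e. 0.44·k^(0.44−1) = 0.096, so k_gold = (0.44/0.096)^(1/0.56) ≈ 15.1594.

k_gold ≈ 15.159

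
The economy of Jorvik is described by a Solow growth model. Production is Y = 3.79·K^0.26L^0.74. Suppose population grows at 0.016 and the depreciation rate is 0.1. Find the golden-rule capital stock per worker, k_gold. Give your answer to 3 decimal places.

k_gold ≈ 18.014

n + δ = 0.016 + 0.1 = 0.116.
Setting f'(k) = n+δ gives 0.26·3.79·k^(0.26−1) = 0.116, hence k_gold = (0.26·3.79/0.116)^(1/0.74) ≈ 18.0142.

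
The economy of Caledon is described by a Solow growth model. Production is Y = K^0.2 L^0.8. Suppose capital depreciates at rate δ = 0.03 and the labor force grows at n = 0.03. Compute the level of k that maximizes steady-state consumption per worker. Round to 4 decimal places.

k_gold ≈ 4.5040

The effective depreciation rate is n + δ = 0.03 + 0.03 = 0.06.
Golden rule sets MPK = n+δ: 0.2·k^(0.2−1) = 0.06, so k_gold = (0.2/0.06)^(1/0.8) ≈ 4.5040.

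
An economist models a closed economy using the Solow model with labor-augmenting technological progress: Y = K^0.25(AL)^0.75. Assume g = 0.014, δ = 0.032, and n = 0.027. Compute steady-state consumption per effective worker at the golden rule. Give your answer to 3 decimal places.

Break-even investment rate: n + g + δ = 0.027 + 0.014 + 0.032 = 0.073.
Golden rule sets MPK = n+g+δ: 0.25·k^(0.25−1) = 0.073, so k_gold = (0.25/0.073)^(1/0.75) ≈ 5.1621.
y_gold = 5.1621^0.25 ≈ 1.5073.
c_gold = y_gold − (n+g+δ)·k_gold = 1.5073 − 0.073·5.1621 ≈ 1.1305.

c_gold ≈ 1.130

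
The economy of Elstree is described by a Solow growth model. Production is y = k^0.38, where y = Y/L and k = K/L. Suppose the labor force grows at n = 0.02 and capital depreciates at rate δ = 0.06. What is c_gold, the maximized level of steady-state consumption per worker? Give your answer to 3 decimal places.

Break-even investment rate: n + δ = 0.02 + 0.06 = 0.08.
Maximizing c = f(k) − (n+δ)·k gives f'(k) = n+δ, i.e. 0.38·k^(0.38−1) = 0.08, so k_gold = (0.38/0.08)^(1/0.62) ≈ 12.3436.
y_gold = 12.3436^0.38 ≈ 2.5986.
c_gold = y_gold − (n+δ)·k_gold = 2.5986 − 0.08·12.3436 ≈ 1.6112.

c_gold ≈ 1.611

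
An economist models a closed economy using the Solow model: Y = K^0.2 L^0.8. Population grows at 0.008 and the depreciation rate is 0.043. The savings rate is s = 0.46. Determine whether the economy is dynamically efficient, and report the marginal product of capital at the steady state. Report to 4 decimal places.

dynamically inefficient; MPK ≈ 0.0222

Capital per worker breaks even when investment replaces (n + δ)·k; here n + δ = 0.051.
Steady-state k*: s·k^0.2 = 0.051·k gives k* = (0.46/0.051)^(1/0.8) ≈ 15.6309.
MPK = 0.2·15.6309^(-0.8) ≈ 0.0222.
MPK < n+δ = 0.051, so the economy is dynamically inefficient (over-saving).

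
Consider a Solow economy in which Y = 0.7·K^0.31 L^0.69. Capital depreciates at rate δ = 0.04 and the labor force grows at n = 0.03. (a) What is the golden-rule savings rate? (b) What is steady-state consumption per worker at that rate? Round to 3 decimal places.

(a) s_gold = 0.310; (b) c_gold ≈ 0.803

Break-even investment rate: n + δ = 0.03 + 0.04 = 0.07.
For Cobb-Douglas, s_gold equals capital's share: s_gold = 0.31.
Golden rule sets MPK = n+δ: 0.31·0.7·k^(0.31−1) = 0.07, so k_gold = (0.31·0.7/0.07)^(1/0.69) ≈ 5.1537.
y_gold = 0.7·5.1537^0.31 ≈ 1.1637; c_gold = (1−0.31)·y_gold ≈ 0.8030.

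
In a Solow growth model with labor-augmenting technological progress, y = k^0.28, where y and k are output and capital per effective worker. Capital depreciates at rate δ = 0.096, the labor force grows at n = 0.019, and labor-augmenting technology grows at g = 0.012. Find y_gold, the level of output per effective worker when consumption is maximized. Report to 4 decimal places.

Break-even investment rate: n + g + δ = 0.019 + 0.012 + 0.096 = 0.127.
At the golden rule the marginal product of capital equals n+g+δ: 0.28·k^(0.28−1) = 0.127. Solving, k_gold = (0.28/0.127)^(1/0.72) ≈ 2.9983.
Output: y_gold = k_gold^0.28 = 2.9983^0.28 ≈ 1.3600.

y_gold ≈ 1.3600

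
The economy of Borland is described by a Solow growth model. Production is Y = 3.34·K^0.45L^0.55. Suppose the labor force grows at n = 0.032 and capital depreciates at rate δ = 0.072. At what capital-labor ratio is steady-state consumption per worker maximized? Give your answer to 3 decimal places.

The effective depreciation rate is n + δ = 0.032 + 0.072 = 0.104.
At the golden rule the marginal product of capital equals n+δ: 0.45·3.34·k^(0.45−1) = 0.104. Solving, k_gold = (0.45·3.34/0.104)^(1/0.55) ≈ 128.5156.

k_gold ≈ 128.516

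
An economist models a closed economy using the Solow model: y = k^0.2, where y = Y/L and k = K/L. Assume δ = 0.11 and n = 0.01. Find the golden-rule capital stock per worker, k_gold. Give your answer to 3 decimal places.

k_gold ≈ 1.894

Break-even investment rate: n + δ = 0.01 + 0.11 = 0.12.
Setting f'(k) = n+δ gives 0.2·k^(0.2−1) = 0.12, hence k_gold = (0.2/0.12)^(1/0.8) ≈ 1.8937.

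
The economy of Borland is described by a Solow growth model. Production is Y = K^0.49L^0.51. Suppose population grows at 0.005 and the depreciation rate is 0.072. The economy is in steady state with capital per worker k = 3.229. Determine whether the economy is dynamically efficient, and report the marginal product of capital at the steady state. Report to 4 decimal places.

Capital per worker breaks even when investment replaces (n + δ)·k; here n + δ = 0.077.
MPK = 0.49·k^(0.49−1) = 0.49·3.229^(-0.51) ≈ 0.2695.
MPK > 0.077, so the economy is dynamically efficient (under-saving).

dynamically efficient; MPK ≈ 0.2695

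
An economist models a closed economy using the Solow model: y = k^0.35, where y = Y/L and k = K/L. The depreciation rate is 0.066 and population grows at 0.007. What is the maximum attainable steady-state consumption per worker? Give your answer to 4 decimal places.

Break-even investment rate: n + δ = 0.007 + 0.066 = 0.073.
Golden rule sets MPK = n+δ: 0.35·k^(0.35−1) = 0.073, so k_gold = (0.35/0.073)^(1/0.65) ≈ 11.1507.
y_gold = 11.1507^0.35 ≈ 2.3257.
c_gold = y_gold − (n+δ)·k_gold = 2.3257 − 0.073·11.1507 ≈ 1.5117.

c_gold ≈ 1.5117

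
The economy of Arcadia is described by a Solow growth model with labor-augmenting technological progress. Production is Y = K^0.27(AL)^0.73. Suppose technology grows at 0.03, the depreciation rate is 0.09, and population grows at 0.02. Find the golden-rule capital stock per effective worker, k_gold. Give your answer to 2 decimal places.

Break-even investment rate: n + g + δ = 0.02 + 0.03 + 0.09 = 0.14.
Golden rule sets MPK = n+g+δ: 0.27·k^(0.27−1) = 0.14, so k_gold = (0.27/0.14)^(1/0.73) ≈ 2.4589.

k_gold ≈ 2.46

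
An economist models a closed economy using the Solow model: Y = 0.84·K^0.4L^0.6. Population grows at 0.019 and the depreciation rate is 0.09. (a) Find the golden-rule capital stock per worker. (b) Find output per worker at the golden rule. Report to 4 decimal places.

(a) k_gold ≈ 6.5291; (b) y_gold ≈ 1.7792

n + δ = 0.019 + 0.09 = 0.109.
Maximizing c = f(k) − (n+δ)·k gives f'(k) = n+δ, i.e. 0.4·0.84·k^(0.4−1) = 0.109, so k_gold = (0.4·0.84/0.109)^(1/0.6) ≈ 6.5291.
y_gold = 0.84·6.5291^0.4 ≈ 1.7792.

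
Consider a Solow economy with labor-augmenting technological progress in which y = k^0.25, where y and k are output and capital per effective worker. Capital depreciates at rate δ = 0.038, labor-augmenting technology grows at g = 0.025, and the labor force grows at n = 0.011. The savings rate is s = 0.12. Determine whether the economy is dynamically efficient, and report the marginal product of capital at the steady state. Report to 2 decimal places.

The effective depreciation rate is n + g + δ = 0.011 + 0.025 + 0.038 = 0.074.
Steady-state k*: s·k^0.25 = 0.074·k gives k* = (0.12/0.074)^(1/0.75) ≈ 1.9052.
MPK = 0.25·1.9052^(-0.75) ≈ 0.1542.
MPK > n+g+δ = 0.074, so the economy is dynamically efficient (under-saving).

dynamically efficient; MPK ≈ 0.15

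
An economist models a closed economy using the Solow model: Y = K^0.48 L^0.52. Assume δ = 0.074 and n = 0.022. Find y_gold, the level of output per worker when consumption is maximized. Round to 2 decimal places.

Capital per worker breaks even when investment replaces (n + δ)·k; here n + δ = 0.096.
Setting f'(k) = n+δ gives 0.48·k^(0.48−1) = 0.096, hence k_gold = (0.48/0.096)^(1/0.52) ≈ 22.0888.
Output: y_gold = k_gold^0.48 = 22.0888^0.48 ≈ 4.4178.

y_gold ≈ 4.42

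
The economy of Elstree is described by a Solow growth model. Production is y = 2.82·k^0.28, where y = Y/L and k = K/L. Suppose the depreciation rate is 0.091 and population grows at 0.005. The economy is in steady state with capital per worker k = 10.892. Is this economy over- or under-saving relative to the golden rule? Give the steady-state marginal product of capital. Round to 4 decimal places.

The effective depreciation rate is n + δ = 0.005 + 0.091 = 0.096.
MPK = 0.28·2.82·k^(0.28−1) = 0.28·2.82·10.892^(-0.72) ≈ 0.1415.
MPK > 0.096, so the economy is dynamically efficient (under-saving).

under-saving; MPK ≈ 0.1415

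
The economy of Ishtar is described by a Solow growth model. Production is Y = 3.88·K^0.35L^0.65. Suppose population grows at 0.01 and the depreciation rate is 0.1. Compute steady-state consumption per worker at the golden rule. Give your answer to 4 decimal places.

c_gold ≈ 9.7607

Capital per worker breaks even when investment replaces (n + δ)·k; here n + δ = 0.11.
Golden rule sets MPK = n+δ: 0.35·3.88·k^(0.35−1) = 0.11, so k_gold = (0.35·3.88/0.11)^(1/0.65) ≈ 47.7795.
y_gold = 3.88·47.7795^0.35 ≈ 15.0164.
c_gold = y_gold − (n+δ)·k_gold = 15.0164 − 0.11·47.7795 ≈ 9.7607.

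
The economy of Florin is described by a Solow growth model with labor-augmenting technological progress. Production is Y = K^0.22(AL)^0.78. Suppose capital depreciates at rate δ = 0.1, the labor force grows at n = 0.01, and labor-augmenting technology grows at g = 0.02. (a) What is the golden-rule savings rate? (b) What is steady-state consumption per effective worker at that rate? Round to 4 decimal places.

(a) s_gold = 0.2200; (b) c_gold ≈ 0.9048

Break-even investment rate: n + g + δ = 0.01 + 0.02 + 0.1 = 0.13.
For Cobb-Douglas, s_gold equals capital's share: s_gold = 0.22.
Golden rule sets MPK = n+g+δ: 0.22·k^(0.22−1) = 0.13, so k_gold = (0.22/0.13)^(1/0.78) ≈ 1.9630.
y_gold = 1.9630^0.22 ≈ 1.1600; c_gold = (1−0.22)·y_gold ≈ 0.9048.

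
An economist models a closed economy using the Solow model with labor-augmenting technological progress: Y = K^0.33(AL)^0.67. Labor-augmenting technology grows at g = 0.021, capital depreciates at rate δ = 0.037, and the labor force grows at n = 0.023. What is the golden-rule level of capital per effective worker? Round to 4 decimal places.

Break-even investment rate: n + g + δ = 0.023 + 0.021 + 0.037 = 0.081.
Maximizing c = f(k) − (n+g+δ)·k gives f'(k) = n+g+δ, i.e. 0.33·k^(0.33−1) = 0.081, so k_gold = (0.33/0.081)^(1/0.67) ≈ 8.1375.

k_gold ≈ 8.1375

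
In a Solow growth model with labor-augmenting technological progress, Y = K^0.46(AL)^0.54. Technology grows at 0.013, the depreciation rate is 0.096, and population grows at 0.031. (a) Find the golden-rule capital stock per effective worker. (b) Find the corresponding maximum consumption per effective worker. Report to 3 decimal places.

(a) k_gold ≈ 9.052; (b) c_gold ≈ 1.488

Capital per effective worker breaks even when investment replaces (n + g + δ)·k; here n + g + δ = 0.14.
Golden rule sets MPK = n+g+δ: 0.46·k^(0.46−1) = 0.14, so k_gold = (0.46/0.14)^(1/0.54) ≈ 9.0515.
y_gold = 9.0515^0.46 ≈ 2.7548; c_gold = y_gold − 0.14·k_gold ≈ 1.4876.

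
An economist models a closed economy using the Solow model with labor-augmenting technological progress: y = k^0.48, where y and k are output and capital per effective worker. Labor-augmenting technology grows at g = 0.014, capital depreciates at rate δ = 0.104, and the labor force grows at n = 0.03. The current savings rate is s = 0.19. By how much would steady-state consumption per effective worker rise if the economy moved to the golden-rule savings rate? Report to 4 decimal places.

Δc ≈ 0.5205

n + g + δ = 0.03 + 0.014 + 0.104 = 0.148.
Current steady state (s = 0.19): k* = (0.19/0.148)^(1/0.52) ≈ 1.6167, y* = 1.6167^0.48 ≈ 1.2593, c* = (1−0.19)·1.2593 ≈ 1.0201.
Maximizing c = f(k) − (n+g+δ)·k gives f'(k) = n+g+δ, i.e. 0.48·k^(0.48−1) = 0.148, so k_gold = (0.48/0.148)^(1/0.52) ≈ 9.6084.
y_gold = 9.6084^0.48 ≈ 2.9626, c_gold = y_gold − 0.148·k_gold ≈ 1.5406.
Gain: Δc = 1.5406 − 1.0201 ≈ 0.5205.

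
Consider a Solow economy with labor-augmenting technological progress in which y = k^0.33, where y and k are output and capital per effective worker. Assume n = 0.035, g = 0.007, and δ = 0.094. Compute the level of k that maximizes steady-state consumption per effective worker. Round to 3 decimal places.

k_gold ≈ 3.755

The effective depreciation rate is n + g + δ = 0.035 + 0.007 + 0.094 = 0.136.
Setting f'(k) = n+g+δ gives 0.33·k^(0.33−1) = 0.136, hence k_gold = (0.33/0.136)^(1/0.67) ≈ 3.7548.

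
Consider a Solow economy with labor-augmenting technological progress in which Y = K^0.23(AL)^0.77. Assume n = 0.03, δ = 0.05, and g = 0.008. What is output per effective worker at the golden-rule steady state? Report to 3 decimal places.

The effective depreciation rate is n + g + δ = 0.03 + 0.008 + 0.05 = 0.088.
Golden rule sets MPK = n+g+δ: 0.23·k^(0.23−1) = 0.088, so k_gold = (0.23/0.088)^(1/0.77) ≈ 3.4824.
Output: y_gold = k_gold^0.23 = 3.4824^0.23 ≈ 1.3324.

y_gold ≈ 1.332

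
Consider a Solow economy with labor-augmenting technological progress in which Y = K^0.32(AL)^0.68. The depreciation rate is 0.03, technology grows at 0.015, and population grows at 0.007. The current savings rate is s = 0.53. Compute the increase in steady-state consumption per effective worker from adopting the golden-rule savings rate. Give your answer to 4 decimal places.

Δc ≈ 0.1976

Capital per effective worker breaks even when investment replaces (n + g + δ)·k; here n + g + δ = 0.052.
Current steady state (s = 0.53): k* = (0.53/0.052)^(1/0.68) ≈ 30.3916, y* = 30.3916^0.32 ≈ 2.9818, c* = (1−0.53)·2.9818 ≈ 1.4015.
Golden rule sets MPK = n+g+δ: 0.32·k^(0.32−1) = 0.052, so k_gold = (0.32/0.052)^(1/0.68) ≈ 14.4714.
y_gold = 14.4714^0.32 ≈ 2.3516, c_gold = y_gold − 0.052·k_gold ≈ 1.5991.
Gain: Δc = 1.5991 − 1.4015 ≈ 0.1976.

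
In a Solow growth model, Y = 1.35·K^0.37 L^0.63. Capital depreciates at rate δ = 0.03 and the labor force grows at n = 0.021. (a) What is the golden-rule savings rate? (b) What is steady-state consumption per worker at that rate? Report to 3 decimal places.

The effective depreciation rate is n + δ = 0.021 + 0.03 = 0.051.
For Cobb-Douglas, s_gold equals capital's share: s_gold = 0.37.
Setting f'(k) = n+δ gives 0.37·1.35·k^(0.37−1) = 0.051, hence k_gold = (0.37·1.35/0.051)^(1/0.63) ≈ 37.4077.
y_gold = 1.35·37.4077^0.37 ≈ 5.1562; c_gold = (1−0.37)·y_gold ≈ 3.2484.

(a) s_gold = 0.370; (b) c_gold ≈ 3.248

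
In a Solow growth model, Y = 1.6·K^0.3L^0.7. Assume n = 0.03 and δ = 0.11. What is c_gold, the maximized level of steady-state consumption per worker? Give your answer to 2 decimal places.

c_gold ≈ 1.90

The effective depreciation rate is n + δ = 0.03 + 0.11 = 0.14.
Setting f'(k) = n+δ gives 0.3·1.6·k^(0.3−1) = 0.14, hence k_gold = (0.3·1.6/0.14)^(1/0.7) ≈ 5.8136.
y_gold = 1.6·5.8136^0.3 ≈ 2.7130.
c_gold = y_gold − (n+δ)·k_gold = 2.7130 − 0.14·5.8136 ≈ 1.8991.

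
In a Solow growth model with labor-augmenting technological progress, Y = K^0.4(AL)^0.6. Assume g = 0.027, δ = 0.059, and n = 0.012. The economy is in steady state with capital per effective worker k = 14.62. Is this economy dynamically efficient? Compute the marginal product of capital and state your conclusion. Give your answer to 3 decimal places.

dynamically inefficient; MPK ≈ 0.080

n + g + δ = 0.012 + 0.027 + 0.059 = 0.098.
MPK = 0.4·k^(0.4−1) = 0.4·14.62^(-0.6) ≈ 0.0800.
MPK < 0.098, so the economy is dynamically inefficient (over-saving).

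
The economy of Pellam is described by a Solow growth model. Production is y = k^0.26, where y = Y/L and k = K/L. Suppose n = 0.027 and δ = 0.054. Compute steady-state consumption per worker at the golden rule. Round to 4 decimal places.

The effective depreciation rate is n + δ = 0.027 + 0.054 = 0.081.
Setting f'(k) = n+δ gives 0.26·k^(0.26−1) = 0.081, hence k_gold = (0.26/0.081)^(1/0.74) ≈ 4.8355.
y_gold = 4.8355^0.26 ≈ 1.5065.
c_gold = y_gold − (n+δ)·k_gold = 1.5065 − 0.081·4.8355 ≈ 1.1148.

c_gold ≈ 1.1148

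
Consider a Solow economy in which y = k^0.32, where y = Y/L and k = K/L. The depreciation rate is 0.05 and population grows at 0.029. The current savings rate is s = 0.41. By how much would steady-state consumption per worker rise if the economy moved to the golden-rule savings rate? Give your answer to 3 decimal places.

Δc ≈ 0.033

n + δ = 0.029 + 0.05 = 0.079.
Current steady state (s = 0.41): k* = (0.41/0.079)^(1/0.68) ≈ 11.2642, y* = 11.2642^0.32 ≈ 2.1704, c* = (1−0.41)·2.1704 ≈ 1.2805.
Golden rule sets MPK = n+δ: 0.32·k^(0.32−1) = 0.079, so k_gold = (0.32/0.079)^(1/0.68) ≈ 7.8238.
y_gold = 7.8238^0.32 ≈ 1.9315, c_gold = y_gold − 0.079·k_gold ≈ 1.3134.
Gain: Δc = 1.3134 − 1.2805 ≈ 0.0329.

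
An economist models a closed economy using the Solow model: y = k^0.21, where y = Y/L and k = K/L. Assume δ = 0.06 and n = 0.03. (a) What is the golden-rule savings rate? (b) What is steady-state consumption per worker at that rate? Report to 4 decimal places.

(a) s_gold = 0.2100; (b) c_gold ≈ 0.9896

Break-even investment rate: n + δ = 0.03 + 0.06 = 0.09.
For Cobb-Douglas, s_gold equals capital's share: s_gold = 0.21.
At the golden rule the marginal product of capital equals n+δ: 0.21·k^(0.21−1) = 0.09. Solving, k_gold = (0.21/0.09)^(1/0.79) ≈ 2.9228.
y_gold = 2.9228^0.21 ≈ 1.2526; c_gold = (1−0.21)·y_gold ≈ 0.9896.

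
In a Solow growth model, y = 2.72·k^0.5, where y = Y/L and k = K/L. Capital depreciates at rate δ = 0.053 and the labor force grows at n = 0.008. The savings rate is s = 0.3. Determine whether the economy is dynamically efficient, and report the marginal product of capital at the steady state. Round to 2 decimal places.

dynamically efficient; MPK ≈ 0.10

The effective depreciation rate is n + δ = 0.008 + 0.053 = 0.061.
Steady-state k*: s·A·k^0.5 = 0.061·k gives k* = (0.3·2.72/0.061)^(1/0.5) ≈ 178.9454.
MPK = 0.5·2.72·178.9454^(-0.5) ≈ 0.1017.
MPK > n+δ = 0.061, so the economy is dynamically efficient (under-saving).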